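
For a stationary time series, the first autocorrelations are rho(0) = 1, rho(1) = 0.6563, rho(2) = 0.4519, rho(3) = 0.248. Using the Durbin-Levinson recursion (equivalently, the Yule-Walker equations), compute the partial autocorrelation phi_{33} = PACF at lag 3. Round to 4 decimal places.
\phi_{33} = -0.1090

The PACF at lag k is phi_{kk}, the last component of the solution
to the Yule-Walker system G_k phi = r_k where
  (G_k)_{ij} = rho(|i - j|), (r_k)_i = rho(i), i,j = 1..k.
Equivalently, Durbin-Levinson gives phi_{kk} iteratively:
  phi_{11} = rho(1)
  phi_{kk} = [rho(k) - sum_{j=1..k-1} phi_{k-1,j} rho(k-j)]
            / [1 - sum_{j=1..k-1} phi_{k-1,j} rho(j)],
  phi_{k,j} = phi_{k-1,j} - phi_{kk} phi_{k-1,k-j},  j = 1..k-1.
Step k = 1:
  phi_11 = rho(1) = 0.6563.
Step k = 2:
  phi_22 = [rho(2) - phi_11 rho(1)] / [1 - phi_11 rho(1)] = [0.4519 - (0.6563)(0.6563)] / [1 - (0.6563)(0.6563)]
         = 0.02117031 / 0.56927031 = 0.037189.
  Update: phi_21 = phi_11 - phi_22 phi_11 = 0.6563 - (0.037189)(0.6563) = 0.631893.
Step k = 3:
  phi_33 = [rho(3) - phi_21 rho(2) - phi_22 rho(1)] / [1 - phi_21 rho(1) - phi_22 rho(2)]
    numerator   = 0.248 - (0.631893)(0.4519) - (0.037189)(0.6563) = -0.06195934
    denominator = 1 - (0.631893)(0.6563) - (0.037189)(0.4519) = 0.56848302
  phi_33 = -0.06195934 / 0.56848302 = -0.109.
Therefore phi_{33} = -0.1090.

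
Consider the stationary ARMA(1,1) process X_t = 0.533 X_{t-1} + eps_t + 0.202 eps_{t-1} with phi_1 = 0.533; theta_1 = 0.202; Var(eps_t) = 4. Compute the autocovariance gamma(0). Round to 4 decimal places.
\gamma(0) = 7.0184

Multiply the model equation by X_{t-k} and take expectations. With theta_0 = psi_0 = 1 and psi_j the MA(infinity) weights, this gives
  gamma(k) - sum_i phi_i gamma(k-i) = c_k,
  c_k = sigma^2 * sum_{j=k..q} theta_j psi_{j-k}   (c_k = 0 for k > q),
using gamma(-m) = gamma(m).
psi-weights needed (psi_j = theta_j + sum_i phi_i psi_{j-i}):
  psi_1 = theta_1 + phi_1 = 0.202 + (0.533) = 0.735
Right-hand sides:
  c_0 = sigma^2 (1 + theta_1 psi_1) = 4 * (1 + (0.202)(0.735)) = 4 * 1.14847 = 4.59388
  c_1 = sigma^2 theta_1 = 4 * (0.202) = 0.808
  c_2 = 0
Equations for k = 0 and k = 1 (AR order 1):
  gamma(0) = phi_1 gamma(1) + c_0
  gamma(1) = phi_1 gamma(0) + c_1
Substituting the second into the first: gamma(0) (1 - phi_1^2) = c_0 + phi_1 c_1, so
  gamma(0) = (c_0 + phi_1 c_1) / (1 - phi_1^2) = (4.59388 + (0.533)(0.808)) / (1 - (0.533)^2) = 5.024544 / 0.715911 = 7.018392.
Therefore gamma(0) = 7.0184 (to 4 decimal places).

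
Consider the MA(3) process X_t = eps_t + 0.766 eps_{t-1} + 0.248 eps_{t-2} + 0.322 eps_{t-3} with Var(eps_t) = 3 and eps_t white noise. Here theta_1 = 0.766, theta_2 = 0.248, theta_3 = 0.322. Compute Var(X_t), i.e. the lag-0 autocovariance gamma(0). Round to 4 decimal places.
\gamma(0) = 5.2558

For an MA(q) process X_t = eps_t + sum_i theta_i eps_{t-i} with
Var(eps_t) = sigma^2, the variance is
  gamma(0) = sigma^2 * (1 + sum_i theta_i^2).
  sum_i theta_i^2 = (0.766)^2 + (0.248)^2 + (0.322)^2 = 0.586756 + 0.061504 + 0.103684 = 0.751944.
  gamma(0) = 3 * (1 + 0.751944) = 3 * 1.751944 = 5.255832, which rounds to 5.2558.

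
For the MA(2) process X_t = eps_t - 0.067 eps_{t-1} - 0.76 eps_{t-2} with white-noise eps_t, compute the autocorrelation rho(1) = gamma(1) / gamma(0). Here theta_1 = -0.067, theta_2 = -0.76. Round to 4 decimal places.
\rho(1) = -0.0102

For an MA(q) process with theta_0 = 1, the autocovariance is
  gamma(k) = sigma^2 * sum_{i=0..q-k} theta_i * theta_{i+k},
and rho(k) = gamma(k) / gamma(0). Sigma^2 cancels.
  numerator   = (1)*(-0.067) + (-0.067)*(-0.76) = -0.01608.
  denominator = (1)^2 + (-0.067)^2 + (-0.76)^2 = 1.582089.
  rho(1) = -0.01608 / 1.582089 = -0.0102.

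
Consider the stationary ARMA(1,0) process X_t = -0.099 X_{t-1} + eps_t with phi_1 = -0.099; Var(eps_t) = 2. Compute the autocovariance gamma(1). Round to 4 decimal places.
\gamma(1) = -0.2000

Multiply the model equation by X_{t-k} and take expectations. With theta_0 = psi_0 = 1 and psi_j the MA(infinity) weights, this gives
  gamma(k) - sum_i phi_i gamma(k-i) = c_k,
  c_k = sigma^2 * sum_{j=k..q} theta_j psi_{j-k}   (c_k = 0 for k > q),
using gamma(-m) = gamma(m).
Pure AR (q = 0): c_0 = sigma^2 = 2, c_k = 0 for k >= 1.
Equations for k = 0 and k = 1 (AR order 1):
  gamma(0) = phi_1 gamma(1) + c_0
  gamma(1) = phi_1 gamma(0) + c_1
Substituting the second into the first: gamma(0) (1 - phi_1^2) = c_0 + phi_1 c_1, so
  gamma(0) = c_0 / (1 - phi_1^2) = 2 / (1 - (-0.099)^2) = 2 / 0.990199 = 2.019796.
  gamma(1) = phi_1 gamma(0) = (-0.099)(2.019796) = -0.19996.
Therefore gamma(1) = -0.2000 (to 4 decimal places).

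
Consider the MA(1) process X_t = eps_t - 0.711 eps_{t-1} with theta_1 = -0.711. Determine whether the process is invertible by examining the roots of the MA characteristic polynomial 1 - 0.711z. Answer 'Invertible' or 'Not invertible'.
\text{Invertible}

The MA(q) characteristic polynomial is P(z) = 1 - 0.711z.
Invertibility requires all roots to lie outside the unit circle, i.e. |z| > 1 for every root.
This is linear in z: 1 + (-0.711) z = 0  =>  z = -1/(-0.711) = 1.40647,  |z| = 1.40647.
Moduli of all roots: 1.4065.
All moduli strictly greater than 1? Yes.
Verdict: Invertible.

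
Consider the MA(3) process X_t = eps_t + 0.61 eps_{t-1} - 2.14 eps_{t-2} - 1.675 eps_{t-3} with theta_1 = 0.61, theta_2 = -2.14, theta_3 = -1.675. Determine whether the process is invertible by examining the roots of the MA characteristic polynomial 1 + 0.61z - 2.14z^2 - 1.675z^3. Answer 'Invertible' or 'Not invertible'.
\text{Not invertible}

The MA(q) characteristic polynomial is P(z) = 1 + 0.61z - 2.14z^2 - 1.675z^3.
Invertibility requires all roots to lie outside the unit circle, i.e. |z| > 1 for every root.
Degree 3: look for a simple real root z0 first, then factor out (1 - z/z0) and solve the remaining quadratic.
Testing z0 = -0.8: P(-0.8) = 1 + (0.61)(-0.8) + (-2.14)(-0.8)^2 + (-1.675)(-0.8)^3
  = 1 + (-0.488) + (-1.3696) + (0.8576) = 0.  So z_0 = -0.8 is a root, |z_0| = 0.8.
Divide out the factor (1 + 1.25 z) = (1 - z/z0) (since 1/z0 = -1.25):
  P(z) = (1 + 1.25 z)(1 + (-0.64) z + (-1.34) z^2)
  [check: z-coef -0.64 - (-1.25) = 0.61; z^2-coef -1.34 - (-1.25)(-0.64) = -2.14; z^3-coef -(-1.25)(-1.34) = -1.675.]
Remaining roots from the quadratic factor 1 + (-0.64) z + (-1.34) z^2:
  Set 1 + (-0.64) z + (-1.34) z^2 = 0, i.e. a z^2 + b z + c = 0 with a = -1.34, b = -0.64, c = 1.
  Discriminant D = b^2 - 4ac = (-0.64)^2 - 4*(-1.34)*1 = 0.4096 - (-5.36) = 5.7696.
  D >= 0, so the roots are real: z = (-b +/- sqrt(D)) / (2a) = (0.64 +/- 2.401999) / (-2.68).
    z_1 = (0.64 + 2.401999) / (-2.68) = -1.1351,   |z_1| = 1.1351.
    z_2 = (0.64 - 2.401999) / (-2.68) = 0.6575,   |z_2| = 0.6575.
Moduli of all roots: 0.8000, 1.1351, 0.6575.
All moduli strictly greater than 1? No.
Verdict: Not invertible.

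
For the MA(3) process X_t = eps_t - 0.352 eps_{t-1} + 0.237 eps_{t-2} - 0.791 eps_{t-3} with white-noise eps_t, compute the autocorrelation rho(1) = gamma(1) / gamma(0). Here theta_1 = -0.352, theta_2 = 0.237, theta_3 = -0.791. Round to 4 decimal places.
\rho(1) = -0.3449

For an MA(q) process with theta_0 = 1, the autocovariance is
  gamma(k) = sigma^2 * sum_{i=0..q-k} theta_i * theta_{i+k},
and rho(k) = gamma(k) / gamma(0). Sigma^2 cancels.
  numerator   = (1)*(-0.352) + (-0.352)*(0.237) + (0.237)*(-0.791) = -0.622891.
  denominator = (1)^2 + (-0.352)^2 + (0.237)^2 + (-0.791)^2 = 1.805754.
  rho(1) = -0.622891 / 1.805754 = -0.3449.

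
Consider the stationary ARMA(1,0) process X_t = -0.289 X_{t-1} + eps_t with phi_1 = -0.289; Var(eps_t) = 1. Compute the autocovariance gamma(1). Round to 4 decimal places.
\gamma(1) = -0.3153

Multiply the model equation by X_{t-k} and take expectations. With theta_0 = psi_0 = 1 and psi_j the MA(infinity) weights, this gives
  gamma(k) - sum_i phi_i gamma(k-i) = c_k,
  c_k = sigma^2 * sum_{j=k..q} theta_j psi_{j-k}   (c_k = 0 for k > q),
using gamma(-m) = gamma(m).
Pure AR (q = 0): c_0 = sigma^2 = 1, c_k = 0 for k >= 1.
Equations for k = 0 and k = 1 (AR order 1):
  gamma(0) = phi_1 gamma(1) + c_0
  gamma(1) = phi_1 gamma(0) + c_1
Substituting the second into the first: gamma(0) (1 - phi_1^2) = c_0 + phi_1 c_1, so
  gamma(0) = c_0 / (1 - phi_1^2) = 1 / (1 - (-0.289)^2) = 1 / 0.916479 = 1.091132.
  gamma(1) = phi_1 gamma(0) = (-0.289)(1.091132) = -0.315337.
Therefore gamma(1) = -0.3153 (to 4 decimal places).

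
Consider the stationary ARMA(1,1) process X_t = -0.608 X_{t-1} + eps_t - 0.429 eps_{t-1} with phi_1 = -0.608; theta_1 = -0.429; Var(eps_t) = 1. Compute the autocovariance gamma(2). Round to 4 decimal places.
\gamma(2) = 1.2612

Multiply the model equation by X_{t-k} and take expectations. With theta_0 = psi_0 = 1 and psi_j the MA(infinity) weights, this gives
  gamma(k) - sum_i phi_i gamma(k-i) = c_k,
  c_k = sigma^2 * sum_{j=k..q} theta_j psi_{j-k}   (c_k = 0 for k > q),
using gamma(-m) = gamma(m).
psi-weights needed (psi_j = theta_j + sum_i phi_i psi_{j-i}):
  psi_1 = theta_1 + phi_1 = -0.429 + (-0.608) = -1.037
Right-hand sides:
  c_0 = sigma^2 (1 + theta_1 psi_1) = 1 * (1 + (-0.429)(-1.037)) = 1 * 1.444873 = 1.444873
  c_1 = sigma^2 theta_1 = 1 * (-0.429) = -0.429
  c_2 = 0
Equations for k = 0 and k = 1 (AR order 1):
  gamma(0) = phi_1 gamma(1) + c_0
  gamma(1) = phi_1 gamma(0) + c_1
Substituting the second into the first: gamma(0) (1 - phi_1^2) = c_0 + phi_1 c_1, so
  gamma(0) = (c_0 + phi_1 c_1) / (1 - phi_1^2) = (1.444873 + (-0.608)(-0.429)) / (1 - (-0.608)^2) = 1.705705 / 0.630336 = 2.706025.
  gamma(1) = phi_1 gamma(0) + c_1 = (-0.608)(2.706025) + (-0.429) = -2.074263.
For k = 2 (> q): gamma(2) = phi_1 gamma(1) = (-0.608)(-2.074263) = 1.261152.
Therefore gamma(2) = 1.2612 (to 4 decimal places).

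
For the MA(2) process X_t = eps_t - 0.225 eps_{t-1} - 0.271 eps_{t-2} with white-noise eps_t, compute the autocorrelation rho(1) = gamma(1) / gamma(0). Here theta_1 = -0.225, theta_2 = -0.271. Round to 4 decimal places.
\rho(1) = -0.1459

For an MA(q) process with theta_0 = 1, the autocovariance is
  gamma(k) = sigma^2 * sum_{i=0..q-k} theta_i * theta_{i+k},
and rho(k) = gamma(k) / gamma(0). Sigma^2 cancels.
  numerator   = (1)*(-0.225) + (-0.225)*(-0.271) = -0.164025.
  denominator = (1)^2 + (-0.225)^2 + (-0.271)^2 = 1.124066.
  rho(1) = -0.164025 / 1.124066 = -0.1459.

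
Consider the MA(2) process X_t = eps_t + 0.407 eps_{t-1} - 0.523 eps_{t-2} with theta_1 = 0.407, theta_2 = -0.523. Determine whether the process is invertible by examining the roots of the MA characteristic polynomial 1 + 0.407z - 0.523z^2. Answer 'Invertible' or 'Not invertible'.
\text{Invertible}

The MA(q) characteristic polynomial is P(z) = 1 + 0.407z - 0.523z^2.
Invertibility requires all roots to lie outside the unit circle, i.e. |z| > 1 for every root.
Set 1 + (0.407) z + (-0.523) z^2 = 0, i.e. a z^2 + b z + c = 0 with a = -0.523, b = 0.407, c = 1.
Discriminant D = b^2 - 4ac = (0.407)^2 - 4*(-0.523)*1 = 0.165649 - (-2.092) = 2.257649.
D >= 0, so the roots are real: z = (-b +/- sqrt(D)) / (2a) = (-0.407 +/- 1.502548) / (-1.046).
  z_1 = (-0.407 + 1.502548) / (-1.046) = -1.0474,   |z_1| = 1.0474.
  z_2 = (-0.407 - 1.502548) / (-1.046) = 1.8256,   |z_2| = 1.8256.
Moduli of all roots: 1.0474, 1.8256.
All moduli strictly greater than 1? Yes.
Verdict: Invertible.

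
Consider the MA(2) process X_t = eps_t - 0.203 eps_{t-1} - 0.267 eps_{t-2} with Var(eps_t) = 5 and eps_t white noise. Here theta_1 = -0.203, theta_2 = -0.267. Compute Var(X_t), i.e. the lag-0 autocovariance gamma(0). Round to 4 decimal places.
\gamma(0) = 5.5625

For an MA(q) process X_t = eps_t + sum_i theta_i eps_{t-i} with
Var(eps_t) = sigma^2, the variance is
  gamma(0) = sigma^2 * (1 + sum_i theta_i^2).
  sum_i theta_i^2 = (-0.203)^2 + (-0.267)^2 = 0.041209 + 0.071289 = 0.112498.
  gamma(0) = 5 * (1 + 0.112498) = 5 * 1.112498 = 5.56249, which rounds to 5.5625.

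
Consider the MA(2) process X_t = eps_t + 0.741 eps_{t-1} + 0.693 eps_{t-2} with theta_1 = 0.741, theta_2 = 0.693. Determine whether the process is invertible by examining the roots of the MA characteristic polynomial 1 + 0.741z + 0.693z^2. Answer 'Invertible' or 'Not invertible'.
\text{Invertible}

The MA(q) characteristic polynomial is P(z) = 1 + 0.741z + 0.693z^2.
Invertibility requires all roots to lie outside the unit circle, i.e. |z| > 1 for every root.
Set 1 + (0.741) z + (0.693) z^2 = 0, i.e. a z^2 + b z + c = 0 with a = 0.693, b = 0.741, c = 1.
Discriminant D = b^2 - 4ac = (0.741)^2 - 4*(0.693)*1 = 0.549081 - (2.772) = -2.222919.
D < 0, so the roots are the complex-conjugate pair z = (-b +/- i sqrt(-D)) / (2a) = -0.5346 +/- 1.0757i.
For a conjugate pair |z|^2 = z * conj(z) = (product of roots) = c/a = 1/(0.693) = 1.443001, so |z| = sqrt(1.443001) = 1.2012 for both roots.
Moduli of all roots: 1.2012, 1.2012.
All moduli strictly greater than 1? Yes.
Verdict: Invertible.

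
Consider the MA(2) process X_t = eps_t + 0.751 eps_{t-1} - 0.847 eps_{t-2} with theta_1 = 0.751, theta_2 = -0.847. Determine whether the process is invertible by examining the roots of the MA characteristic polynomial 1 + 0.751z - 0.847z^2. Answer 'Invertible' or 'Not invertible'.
\text{Not invertible}

The MA(q) characteristic polynomial is P(z) = 1 + 0.751z - 0.847z^2.
Invertibility requires all roots to lie outside the unit circle, i.e. |z| > 1 for every root.
Set 1 + (0.751) z + (-0.847) z^2 = 0, i.e. a z^2 + b z + c = 0 with a = -0.847, b = 0.751, c = 1.
Discriminant D = b^2 - 4ac = (0.751)^2 - 4*(-0.847)*1 = 0.564001 - (-3.388) = 3.952001.
D >= 0, so the roots are real: z = (-b +/- sqrt(D)) / (2a) = (-0.751 +/- 1.987964) / (-1.694).
  z_1 = (-0.751 + 1.987964) / (-1.694) = -0.7302,   |z_1| = 0.7302.
  z_2 = (-0.751 - 1.987964) / (-1.694) = 1.6169,   |z_2| = 1.6169.
Moduli of all roots: 0.7302, 1.6169.
All moduli strictly greater than 1? No.
Verdict: Not invertible.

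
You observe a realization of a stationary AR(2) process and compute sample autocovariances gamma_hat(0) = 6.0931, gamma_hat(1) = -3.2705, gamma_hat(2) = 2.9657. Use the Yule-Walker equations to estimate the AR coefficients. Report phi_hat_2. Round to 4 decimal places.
\hat\phi_{2} = 0.2790

The Yule-Walker equations for an AR(p) process read, in matrix form,
  Gamma_p phi = r_p,   with   (Gamma_p)_{ij} = gamma(|i - j|),
                       (r_p)_i = gamma(i),   i,j = 1..p.
Substitute the sample gammas (Toeplitz matrix and right-hand side of size 2):
  Gamma_p = [[6.0931, -3.2705], [-3.2705, 6.0931]]
  r_p     = [-3.2705, 2.9657]
Written out:
  6.0931 phi_1 - 3.2705 phi_2 = -3.2705
  -3.2705 phi_1 + 6.0931 phi_2 = 2.9657
Solve by Cramer's rule:
  det = gamma(0)^2 - gamma(1)^2 = (6.0931)^2 - (-3.2705)^2 = 37.12586761 - 10.69617025 = 26.42969736
  phi_hat_1 = [gamma(1) gamma(0) - gamma(1) gamma(2)] / det = [(-3.2705)(6.0931) - (-3.2705)(2.9657)] / 26.42969736 = -10.2281617 / 26.42969736 = -0.387
  phi_hat_2 = [gamma(0) gamma(2) - gamma(1)^2] / det = [(6.0931)(2.9657) - (-3.2705)^2] / 26.42969736 = 7.37413642 / 26.42969736 = 0.279
So phi_hat = [-0.3870, 0.2790].
Therefore phi_hat_2 = 0.2790.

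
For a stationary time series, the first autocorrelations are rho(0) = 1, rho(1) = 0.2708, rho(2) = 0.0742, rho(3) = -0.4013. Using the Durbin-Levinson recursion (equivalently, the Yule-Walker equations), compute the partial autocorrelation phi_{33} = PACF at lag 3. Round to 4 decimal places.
\phi_{33} = -0.4550

The PACF at lag k is phi_{kk}, the last component of the solution
to the Yule-Walker system G_k phi = r_k where
  (G_k)_{ij} = rho(|i - j|), (r_k)_i = rho(i), i,j = 1..k.
Equivalently, Durbin-Levinson gives phi_{kk} iteratively:
  phi_{11} = rho(1)
  phi_{kk} = [rho(k) - sum_{j=1..k-1} phi_{k-1,j} rho(k-j)]
            / [1 - sum_{j=1..k-1} phi_{k-1,j} rho(j)],
  phi_{k,j} = phi_{k-1,j} - phi_{kk} phi_{k-1,k-j},  j = 1..k-1.
Step k = 1:
  phi_11 = rho(1) = 0.2708.
Step k = 2:
  phi_22 = [rho(2) - phi_11 rho(1)] / [1 - phi_11 rho(1)] = [0.0742 - (0.2708)(0.2708)] / [1 - (0.2708)(0.2708)]
         = 0.00086736 / 0.92666736 = 0.000936.
  Update: phi_21 = phi_11 - phi_22 phi_11 = 0.2708 - (0.000936)(0.2708) = 0.270547.
Step k = 3:
  phi_33 = [rho(3) - phi_21 rho(2) - phi_22 rho(1)] / [1 - phi_21 rho(1) - phi_22 rho(2)]
    numerator   = -0.4013 - (0.270547)(0.0742) - (0.000936)(0.2708) = -0.42162802
    denominator = 1 - (0.270547)(0.2708) - (0.000936)(0.0742) = 0.92666655
  phi_33 = -0.42162802 / 0.92666655 = -0.455.
Therefore phi_{33} = -0.4550.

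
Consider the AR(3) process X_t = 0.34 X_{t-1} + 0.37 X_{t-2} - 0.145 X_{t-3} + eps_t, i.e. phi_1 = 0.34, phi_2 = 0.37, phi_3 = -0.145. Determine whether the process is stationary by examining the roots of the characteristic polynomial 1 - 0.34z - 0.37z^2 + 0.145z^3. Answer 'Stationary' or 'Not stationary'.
\text{Stationary}

The AR(p) characteristic polynomial is P(z) = 1 - 0.34z - 0.37z^2 + 0.145z^3.
Stationarity requires all roots to lie outside the unit circle, i.e. |z| > 1 for every root.
Degree 3: look for a simple real root z0 first, then factor out (1 - z/z0) and solve the remaining quadratic.
Testing z0 = 2: P(2) = 1 + (-0.34)(2) + (-0.37)(2)^2 + (0.145)(2)^3
  = 1 + (-0.68) + (-1.48) + (1.16) = 0.  So z_0 = 2 is a root, |z_0| = 2.
Divide out the factor (1 - 0.5 z) = (1 - z/z0) (since 1/z0 = 0.5):
  P(z) = (1 - 0.5 z)(1 + (0.16) z + (-0.29) z^2)
  [check: z-coef 0.16 - (0.5) = -0.34; z^2-coef -0.29 - (0.5)(0.16) = -0.37; z^3-coef -(0.5)(-0.29) = 0.145.]
Remaining roots from the quadratic factor 1 + (0.16) z + (-0.29) z^2:
  Set 1 + (0.16) z + (-0.29) z^2 = 0, i.e. a z^2 + b z + c = 0 with a = -0.29, b = 0.16, c = 1.
  Discriminant D = b^2 - 4ac = (0.16)^2 - 4*(-0.29)*1 = 0.0256 - (-1.16) = 1.1856.
  D >= 0, so the roots are real: z = (-b +/- sqrt(D)) / (2a) = (-0.16 +/- 1.088853) / (-0.58).
    z_1 = (-0.16 + 1.088853) / (-0.58) = -1.6015,   |z_1| = 1.6015.
    z_2 = (-0.16 - 1.088853) / (-0.58) = 2.1532,   |z_2| = 2.1532.
Moduli of all roots: 2.0000, 1.6015, 2.1532.
All moduli strictly greater than 1? Yes.
Verdict: Stationary.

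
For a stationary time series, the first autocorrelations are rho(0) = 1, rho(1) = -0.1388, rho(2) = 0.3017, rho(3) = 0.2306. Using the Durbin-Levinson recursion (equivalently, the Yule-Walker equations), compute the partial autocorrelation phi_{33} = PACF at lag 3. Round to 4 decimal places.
\phi_{33} = 0.3340

The PACF at lag k is phi_{kk}, the last component of the solution
to the Yule-Walker system G_k phi = r_k where
  (G_k)_{ij} = rho(|i - j|), (r_k)_i = rho(i), i,j = 1..k.
Equivalently, Durbin-Levinson gives phi_{kk} iteratively:
  phi_{11} = rho(1)
  phi_{kk} = [rho(k) - sum_{j=1..k-1} phi_{k-1,j} rho(k-j)]
            / [1 - sum_{j=1..k-1} phi_{k-1,j} rho(j)],
  phi_{k,j} = phi_{k-1,j} - phi_{kk} phi_{k-1,k-j},  j = 1..k-1.
Step k = 1:
  phi_11 = rho(1) = -0.1388.
Step k = 2:
  phi_22 = [rho(2) - phi_11 rho(1)] / [1 - phi_11 rho(1)] = [0.3017 - (-0.1388)(-0.1388)] / [1 - (-0.1388)(-0.1388)]
         = 0.28243456 / 0.98073456 = 0.287983.
  Update: phi_21 = phi_11 - phi_22 phi_11 = -0.1388 - (0.287983)(-0.1388) = -0.098828.
Step k = 3:
  phi_33 = [rho(3) - phi_21 rho(2) - phi_22 rho(1)] / [1 - phi_21 rho(1) - phi_22 rho(2)]
    numerator   = 0.2306 - (-0.098828)(0.3017) - (0.287983)(-0.1388) = 0.3003884
    denominator = 1 - (-0.098828)(-0.1388) - (0.287983)(0.3017) = 0.8993983
  phi_33 = 0.3003884 / 0.8993983 = 0.334.
Therefore phi_{33} = 0.3340.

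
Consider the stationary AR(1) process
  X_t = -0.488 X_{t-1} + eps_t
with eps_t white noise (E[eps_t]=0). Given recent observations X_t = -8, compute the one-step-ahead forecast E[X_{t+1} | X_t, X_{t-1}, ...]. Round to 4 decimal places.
E[X_{t+1} \mid \mathcal F_t] = 3.9040

For an AR(p) model X_t = c + sum_i phi_i X_{t-i} + eps_t, the
one-step-ahead conditional mean is
  E[X_{t+1} | X_t, ...] = c + sum_i phi_i X_{t+1-i}.
Substitute known values:
  E[X_{t+1} | ...] = (-0.488) * (-8)
                   = 3.9040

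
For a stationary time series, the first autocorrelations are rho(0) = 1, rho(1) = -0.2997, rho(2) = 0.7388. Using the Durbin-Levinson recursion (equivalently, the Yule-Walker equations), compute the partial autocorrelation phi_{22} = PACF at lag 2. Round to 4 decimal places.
\phi_{22} = 0.7130

The PACF at lag k is phi_{kk}, the last component of the solution
to the Yule-Walker system G_k phi = r_k where
  (G_k)_{ij} = rho(|i - j|), (r_k)_i = rho(i), i,j = 1..k.
Equivalently, Durbin-Levinson gives phi_{kk} iteratively:
  phi_{11} = rho(1)
  phi_{kk} = [rho(k) - sum_{j=1..k-1} phi_{k-1,j} rho(k-j)]
            / [1 - sum_{j=1..k-1} phi_{k-1,j} rho(j)],
  phi_{k,j} = phi_{k-1,j} - phi_{kk} phi_{k-1,k-j},  j = 1..k-1.
Step k = 1:
  phi_11 = rho(1) = -0.2997.
Step k = 2:
  phi_22 = [rho(2) - phi_11 rho(1)] / [1 - phi_11 rho(1)] = [0.7388 - (-0.2997)(-0.2997)] / [1 - (-0.2997)(-0.2997)]
         = 0.64897991 / 0.91017991 = 0.713.
Therefore phi_{22} = 0.7130.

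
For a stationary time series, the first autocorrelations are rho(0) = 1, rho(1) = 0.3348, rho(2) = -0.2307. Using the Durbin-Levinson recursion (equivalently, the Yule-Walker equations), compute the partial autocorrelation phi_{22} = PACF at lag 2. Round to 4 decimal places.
\phi_{22} = -0.3861

The PACF at lag k is phi_{kk}, the last component of the solution
to the Yule-Walker system G_k phi = r_k where
  (G_k)_{ij} = rho(|i - j|), (r_k)_i = rho(i), i,j = 1..k.
Equivalently, Durbin-Levinson gives phi_{kk} iteratively:
  phi_{11} = rho(1)
  phi_{kk} = [rho(k) - sum_{j=1..k-1} phi_{k-1,j} rho(k-j)]
            / [1 - sum_{j=1..k-1} phi_{k-1,j} rho(j)],
  phi_{k,j} = phi_{k-1,j} - phi_{kk} phi_{k-1,k-j},  j = 1..k-1.
Step k = 1:
  phi_11 = rho(1) = 0.3348.
Step k = 2:
  phi_22 = [rho(2) - phi_11 rho(1)] / [1 - phi_11 rho(1)] = [-0.2307 - (0.3348)(0.3348)] / [1 - (0.3348)(0.3348)]
         = -0.34279104 / 0.88790896 = -0.3861.
Therefore phi_{22} = -0.3861.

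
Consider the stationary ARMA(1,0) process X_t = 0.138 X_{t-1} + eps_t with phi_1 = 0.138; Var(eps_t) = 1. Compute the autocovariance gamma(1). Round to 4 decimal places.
\gamma(1) = 0.1407

Multiply the model equation by X_{t-k} and take expectations. With theta_0 = psi_0 = 1 and psi_j the MA(infinity) weights, this gives
  gamma(k) - sum_i phi_i gamma(k-i) = c_k,
  c_k = sigma^2 * sum_{j=k..q} theta_j psi_{j-k}   (c_k = 0 for k > q),
using gamma(-m) = gamma(m).
Pure AR (q = 0): c_0 = sigma^2 = 1, c_k = 0 for k >= 1.
Equations for k = 0 and k = 1 (AR order 1):
  gamma(0) = phi_1 gamma(1) + c_0
  gamma(1) = phi_1 gamma(0) + c_1
Substituting the second into the first: gamma(0) (1 - phi_1^2) = c_0 + phi_1 c_1, so
  gamma(0) = c_0 / (1 - phi_1^2) = 1 / (1 - (0.138)^2) = 1 / 0.980956 = 1.019414.
  gamma(1) = phi_1 gamma(0) = (0.138)(1.019414) = 0.140679.
Therefore gamma(1) = 0.1407 (to 4 decimal places).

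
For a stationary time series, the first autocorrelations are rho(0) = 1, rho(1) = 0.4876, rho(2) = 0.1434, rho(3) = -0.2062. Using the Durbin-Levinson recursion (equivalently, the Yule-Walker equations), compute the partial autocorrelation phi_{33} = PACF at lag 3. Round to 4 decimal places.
\phi_{33} = -0.2990

The PACF at lag k is phi_{kk}, the last component of the solution
to the Yule-Walker system G_k phi = r_k where
  (G_k)_{ij} = rho(|i - j|), (r_k)_i = rho(i), i,j = 1..k.
Equivalently, Durbin-Levinson gives phi_{kk} iteratively:
  phi_{11} = rho(1)
  phi_{kk} = [rho(k) - sum_{j=1..k-1} phi_{k-1,j} rho(k-j)]
            / [1 - sum_{j=1..k-1} phi_{k-1,j} rho(j)],
  phi_{k,j} = phi_{k-1,j} - phi_{kk} phi_{k-1,k-j},  j = 1..k-1.
Step k = 1:
  phi_11 = rho(1) = 0.4876.
Step k = 2:
  phi_22 = [rho(2) - phi_11 rho(1)] / [1 - phi_11 rho(1)] = [0.1434 - (0.4876)(0.4876)] / [1 - (0.4876)(0.4876)]
         = -0.09435376 / 0.76224624 = -0.123784.
  Update: phi_21 = phi_11 - phi_22 phi_11 = 0.4876 - (-0.123784)(0.4876) = 0.547957.
Step k = 3:
  phi_33 = [rho(3) - phi_21 rho(2) - phi_22 rho(1)] / [1 - phi_21 rho(1) - phi_22 rho(2)]
    numerator   = -0.2062 - (0.547957)(0.1434) - (-0.123784)(0.4876) = -0.22442004
    denominator = 1 - (0.547957)(0.4876) - (-0.123784)(0.1434) = 0.75056677
  phi_33 = -0.22442004 / 0.75056677 = -0.299.
Therefore phi_{33} = -0.2990.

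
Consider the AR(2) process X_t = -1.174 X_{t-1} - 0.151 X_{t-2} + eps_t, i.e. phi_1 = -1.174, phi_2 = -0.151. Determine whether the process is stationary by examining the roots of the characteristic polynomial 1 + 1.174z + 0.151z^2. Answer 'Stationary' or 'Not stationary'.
\text{Not stationary}

The AR(p) characteristic polynomial is P(z) = 1 + 1.174z + 0.151z^2.
Stationarity requires all roots to lie outside the unit circle, i.e. |z| > 1 for every root.
Set 1 + (1.174) z + (0.151) z^2 = 0, i.e. a z^2 + b z + c = 0 with a = 0.151, b = 1.174, c = 1.
Discriminant D = b^2 - 4ac = (1.174)^2 - 4*(0.151)*1 = 1.378276 - (0.604) = 0.774276.
D >= 0, so the roots are real: z = (-b +/- sqrt(D)) / (2a) = (-1.174 +/- 0.87993) / (0.302).
  z_1 = (-1.174 + 0.87993) / (0.302) = -0.9737,   |z_1| = 0.9737.
  z_2 = (-1.174 - 0.87993) / (0.302) = -6.8011,   |z_2| = 6.8011.
Moduli of all roots: 0.9737, 6.8011.
All moduli strictly greater than 1? No.
Verdict: Not stationary.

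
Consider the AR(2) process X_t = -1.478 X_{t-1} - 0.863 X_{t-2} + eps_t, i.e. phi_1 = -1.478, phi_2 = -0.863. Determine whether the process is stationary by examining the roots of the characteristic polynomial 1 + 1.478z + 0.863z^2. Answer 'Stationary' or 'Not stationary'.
\text{Stationary}

The AR(p) characteristic polynomial is P(z) = 1 + 1.478z + 0.863z^2.
Stationarity requires all roots to lie outside the unit circle, i.e. |z| > 1 for every root.
Set 1 + (1.478) z + (0.863) z^2 = 0, i.e. a z^2 + b z + c = 0 with a = 0.863, b = 1.478, c = 1.
Discriminant D = b^2 - 4ac = (1.478)^2 - 4*(0.863)*1 = 2.184484 - (3.452) = -1.267516.
D < 0, so the roots are the complex-conjugate pair z = (-b +/- i sqrt(-D)) / (2a) = -0.8563 +/- 0.6523i.
For a conjugate pair |z|^2 = z * conj(z) = (product of roots) = c/a = 1/(0.863) = 1.158749, so |z| = sqrt(1.158749) = 1.0765 for both roots.
Moduli of all roots: 1.0765, 1.0765.
All moduli strictly greater than 1? Yes.
Verdict: Stationary.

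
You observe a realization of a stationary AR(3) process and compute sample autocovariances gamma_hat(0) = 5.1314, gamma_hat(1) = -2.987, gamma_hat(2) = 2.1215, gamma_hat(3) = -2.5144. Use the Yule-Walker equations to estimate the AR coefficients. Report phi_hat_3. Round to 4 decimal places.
\hat\phi_{3} = -0.3230

The Yule-Walker equations for an AR(p) process read, in matrix form,
  Gamma_p phi = r_p,   with   (Gamma_p)_{ij} = gamma(|i - j|),
                       (r_p)_i = gamma(i),   i,j = 1..p.
Substitute the sample gammas (Toeplitz matrix and right-hand side of size 3):
  Gamma_p = [[5.1314, -2.987, 2.1215], [-2.987, 5.1314, -2.987], [2.1215, -2.987, 5.1314]]
  r_p     = [-2.987, 2.1215, -2.5144]
Written out (R1..R3):
  (R1) 5.1314 phi_1 - 2.987 phi_2 + 2.1215 phi_3 = -2.987
  (R2) -2.987 phi_1 + 5.1314 phi_2 - 2.987 phi_3 = 2.1215
  (R3) 2.1215 phi_1 - 2.987 phi_2 + 5.1314 phi_3 = -2.5144
Gaussian elimination:
  R2 <- R2 - (-2.987/5.1314) R1 = R2 - (-0.582102) R1:  3.39266 phi_2 - 1.75207 phi_3 = 0.38276
  R3 <- R3 - (2.1215/5.1314) R1 = R3 - (0.413435) R1:  -1.75207 phi_2 + 4.254298 phi_3 = -1.27947
  R3 <- R3 - (-1.75207/3.39266) R2 = R3 - (-0.51643) R2:  3.349477 phi_3 = -1.081801
Back-substitution:
  phi_hat_3 = -1.081801 / 3.349477 = -0.322976
  phi_hat_2 = (0.38276 - (-1.75207)(-0.322976)) / 3.39266 = -0.053974
  phi_hat_1 = (-2.987 - (-2.987)(-0.053974) - (2.1215)(-0.322976)) / 5.1314 = -0.479991
So phi_hat = [-0.4800, -0.0540, -0.3230].
Therefore phi_hat_3 = -0.3230.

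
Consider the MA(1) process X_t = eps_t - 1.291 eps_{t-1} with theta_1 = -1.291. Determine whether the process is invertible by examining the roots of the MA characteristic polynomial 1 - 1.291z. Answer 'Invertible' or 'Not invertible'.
\text{Not invertible}

The MA(q) characteristic polynomial is P(z) = 1 - 1.291z.
Invertibility requires all roots to lie outside the unit circle, i.e. |z| > 1 for every root.
This is linear in z: 1 + (-1.291) z = 0  =>  z = -1/(-1.291) = 0.774593,  |z| = 0.774593.
Moduli of all roots: 0.7746.
All moduli strictly greater than 1? No.
Verdict: Not invertible.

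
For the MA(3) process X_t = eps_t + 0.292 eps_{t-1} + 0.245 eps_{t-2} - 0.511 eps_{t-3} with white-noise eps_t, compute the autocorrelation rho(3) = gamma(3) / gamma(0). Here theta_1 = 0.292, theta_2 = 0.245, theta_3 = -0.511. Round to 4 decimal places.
\rho(3) = -0.3633

For an MA(q) process with theta_0 = 1, the autocovariance is
  gamma(k) = sigma^2 * sum_{i=0..q-k} theta_i * theta_{i+k},
and rho(k) = gamma(k) / gamma(0). Sigma^2 cancels.
  numerator   = (1)*(-0.511) = -0.511.
  denominator = (1)^2 + (0.292)^2 + (0.245)^2 + (-0.511)^2 = 1.40641.
  rho(3) = -0.511 / 1.40641 = -0.3633.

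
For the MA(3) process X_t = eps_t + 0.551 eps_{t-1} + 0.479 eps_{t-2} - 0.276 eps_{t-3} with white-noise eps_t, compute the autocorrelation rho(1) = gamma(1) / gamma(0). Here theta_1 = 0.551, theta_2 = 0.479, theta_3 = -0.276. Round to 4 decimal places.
\rho(1) = 0.4243

For an MA(q) process with theta_0 = 1, the autocovariance is
  gamma(k) = sigma^2 * sum_{i=0..q-k} theta_i * theta_{i+k},
and rho(k) = gamma(k) / gamma(0). Sigma^2 cancels.
  numerator   = (1)*(0.551) + (0.551)*(0.479) + (0.479)*(-0.276) = 0.682725.
  denominator = (1)^2 + (0.551)^2 + (0.479)^2 + (-0.276)^2 = 1.609218.
  rho(1) = 0.682725 / 1.609218 = 0.4243.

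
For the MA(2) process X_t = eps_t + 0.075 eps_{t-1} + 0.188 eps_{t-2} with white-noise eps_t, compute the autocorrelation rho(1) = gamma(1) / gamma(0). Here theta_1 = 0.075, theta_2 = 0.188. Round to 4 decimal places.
\rho(1) = 0.0856

For an MA(q) process with theta_0 = 1, the autocovariance is
  gamma(k) = sigma^2 * sum_{i=0..q-k} theta_i * theta_{i+k},
and rho(k) = gamma(k) / gamma(0). Sigma^2 cancels.
  numerator   = (1)*(0.075) + (0.075)*(0.188) = 0.0891.
  denominator = (1)^2 + (0.075)^2 + (0.188)^2 = 1.040969.
  rho(1) = 0.0891 / 1.040969 = 0.0856.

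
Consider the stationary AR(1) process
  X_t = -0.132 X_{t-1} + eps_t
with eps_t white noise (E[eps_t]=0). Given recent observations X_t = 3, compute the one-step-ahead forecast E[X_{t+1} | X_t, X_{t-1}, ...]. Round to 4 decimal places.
E[X_{t+1} \mid \mathcal F_t] = -0.3960

For an AR(p) model X_t = c + sum_i phi_i X_{t-i} + eps_t, the
one-step-ahead conditional mean is
  E[X_{t+1} | X_t, ...] = c + sum_i phi_i X_{t+1-i}.
Substitute known values:
  E[X_{t+1} | ...] = (-0.132) * (3)
                   = -0.3960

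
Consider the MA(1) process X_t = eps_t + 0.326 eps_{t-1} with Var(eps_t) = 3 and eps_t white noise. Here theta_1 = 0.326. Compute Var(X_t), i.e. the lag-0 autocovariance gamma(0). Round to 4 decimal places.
\gamma(0) = 3.3188

For an MA(q) process X_t = eps_t + sum_i theta_i eps_{t-i} with
Var(eps_t) = sigma^2, the variance is
  gamma(0) = sigma^2 * (1 + sum_i theta_i^2).
  sum_i theta_i^2 = (0.326)^2 = 0.106276.
  gamma(0) = 3 * (1 + 0.106276) = 3 * 1.106276 = 3.318828, which rounds to 3.3188.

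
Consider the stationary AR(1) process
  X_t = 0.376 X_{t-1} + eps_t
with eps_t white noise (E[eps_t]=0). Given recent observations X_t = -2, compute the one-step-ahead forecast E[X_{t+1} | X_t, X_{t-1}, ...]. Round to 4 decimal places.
E[X_{t+1} \mid \mathcal F_t] = -0.7520

For an AR(p) model X_t = c + sum_i phi_i X_{t-i} + eps_t, the
one-step-ahead conditional mean is
  E[X_{t+1} | X_t, ...] = c + sum_i phi_i X_{t+1-i}.
Substitute known values:
  E[X_{t+1} | ...] = (0.376) * (-2)
                   = -0.7520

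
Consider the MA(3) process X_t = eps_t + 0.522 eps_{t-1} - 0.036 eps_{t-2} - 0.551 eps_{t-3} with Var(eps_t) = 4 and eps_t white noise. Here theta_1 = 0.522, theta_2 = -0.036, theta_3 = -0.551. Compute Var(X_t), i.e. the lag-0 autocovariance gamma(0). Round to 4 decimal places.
\gamma(0) = 6.3095

For an MA(q) process X_t = eps_t + sum_i theta_i eps_{t-i} with
Var(eps_t) = sigma^2, the variance is
  gamma(0) = sigma^2 * (1 + sum_i theta_i^2).
  sum_i theta_i^2 = (0.522)^2 + (-0.036)^2 + (-0.551)^2 = 0.272484 + 0.001296 + 0.303601 = 0.577381.
  gamma(0) = 4 * (1 + 0.577381) = 4 * 1.577381 = 6.309524, which rounds to 6.3095.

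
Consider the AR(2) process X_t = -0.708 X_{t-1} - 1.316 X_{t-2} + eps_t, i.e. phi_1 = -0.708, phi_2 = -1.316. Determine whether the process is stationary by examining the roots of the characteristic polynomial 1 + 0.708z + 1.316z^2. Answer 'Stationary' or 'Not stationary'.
\text{Not stationary}

The AR(p) characteristic polynomial is P(z) = 1 + 0.708z + 1.316z^2.
Stationarity requires all roots to lie outside the unit circle, i.e. |z| > 1 for every root.
Set 1 + (0.708) z + (1.316) z^2 = 0, i.e. a z^2 + b z + c = 0 with a = 1.316, b = 0.708, c = 1.
Discriminant D = b^2 - 4ac = (0.708)^2 - 4*(1.316)*1 = 0.501264 - (5.264) = -4.762736.
D < 0, so the roots are the complex-conjugate pair z = (-b +/- i sqrt(-D)) / (2a) = -0.269 +/- 0.8292i.
For a conjugate pair |z|^2 = z * conj(z) = (product of roots) = c/a = 1/(1.316) = 0.759878, so |z| = sqrt(0.759878) = 0.8717 for both roots.
Moduli of all roots: 0.8717, 0.8717.
All moduli strictly greater than 1? No.
Verdict: Not stationary.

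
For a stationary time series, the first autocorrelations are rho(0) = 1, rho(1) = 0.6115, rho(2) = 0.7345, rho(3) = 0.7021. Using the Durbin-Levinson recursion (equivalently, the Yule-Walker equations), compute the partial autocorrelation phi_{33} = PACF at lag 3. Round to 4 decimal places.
\phi_{33} = 0.3811

The PACF at lag k is phi_{kk}, the last component of the solution
to the Yule-Walker system G_k phi = r_k where
  (G_k)_{ij} = rho(|i - j|), (r_k)_i = rho(i), i,j = 1..k.
Equivalently, Durbin-Levinson gives phi_{kk} iteratively:
  phi_{11} = rho(1)
  phi_{kk} = [rho(k) - sum_{j=1..k-1} phi_{k-1,j} rho(k-j)]
            / [1 - sum_{j=1..k-1} phi_{k-1,j} rho(j)],
  phi_{k,j} = phi_{k-1,j} - phi_{kk} phi_{k-1,k-j},  j = 1..k-1.
Step k = 1:
  phi_11 = rho(1) = 0.6115.
Step k = 2:
  phi_22 = [rho(2) - phi_11 rho(1)] / [1 - phi_11 rho(1)] = [0.7345 - (0.6115)(0.6115)] / [1 - (0.6115)(0.6115)]
         = 0.36056775 / 0.62606775 = 0.575924.
  Update: phi_21 = phi_11 - phi_22 phi_11 = 0.6115 - (0.575924)(0.6115) = 0.259322.
Step k = 3:
  phi_33 = [rho(3) - phi_21 rho(2) - phi_22 rho(1)] / [1 - phi_21 rho(1) - phi_22 rho(2)]
    numerator   = 0.7021 - (0.259322)(0.7345) - (0.575924)(0.6115) = 0.15945004
    denominator = 1 - (0.259322)(0.6115) - (0.575924)(0.7345) = 0.41840795
  phi_33 = 0.15945004 / 0.41840795 = 0.3811.
Therefore phi_{33} = 0.3811.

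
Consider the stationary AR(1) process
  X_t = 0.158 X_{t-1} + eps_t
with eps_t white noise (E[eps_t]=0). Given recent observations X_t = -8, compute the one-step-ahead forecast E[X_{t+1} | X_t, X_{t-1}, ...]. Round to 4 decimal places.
E[X_{t+1} \mid \mathcal F_t] = -1.2640

For an AR(p) model X_t = c + sum_i phi_i X_{t-i} + eps_t, the
one-step-ahead conditional mean is
  E[X_{t+1} | X_t, ...] = c + sum_i phi_i X_{t+1-i}.
Substitute known values:
  E[X_{t+1} | ...] = (0.158) * (-8)
                   = -1.2640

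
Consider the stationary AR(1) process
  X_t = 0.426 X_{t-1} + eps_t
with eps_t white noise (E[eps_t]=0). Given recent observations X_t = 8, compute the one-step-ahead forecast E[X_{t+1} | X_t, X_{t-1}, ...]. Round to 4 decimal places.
E[X_{t+1} \mid \mathcal F_t] = 3.4080

For an AR(p) model X_t = c + sum_i phi_i X_{t-i} + eps_t, the
one-step-ahead conditional mean is
  E[X_{t+1} | X_t, ...] = c + sum_i phi_i X_{t+1-i}.
Substitute known values:
  E[X_{t+1} | ...] = (0.426) * (8)
                   = 3.4080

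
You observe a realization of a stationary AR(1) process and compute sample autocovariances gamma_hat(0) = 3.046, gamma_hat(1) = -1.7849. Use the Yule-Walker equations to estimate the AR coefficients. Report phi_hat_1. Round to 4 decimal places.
\hat\phi_{1} = -0.5860

The Yule-Walker equations for an AR(p) process read, in matrix form,
  Gamma_p phi = r_p,   with   (Gamma_p)_{ij} = gamma(|i - j|),
                       (r_p)_i = gamma(i),   i,j = 1..p.
Substitute the sample gammas (Toeplitz matrix and right-hand side of size 1):
  Gamma_p = [[3.046]]
  r_p     = [-1.7849]
With p = 1 this is the single equation gamma(0) phi_1 = gamma(1):
  phi_hat_1 = gamma(1) / gamma(0) = -1.7849 / 3.046 = -0.5860.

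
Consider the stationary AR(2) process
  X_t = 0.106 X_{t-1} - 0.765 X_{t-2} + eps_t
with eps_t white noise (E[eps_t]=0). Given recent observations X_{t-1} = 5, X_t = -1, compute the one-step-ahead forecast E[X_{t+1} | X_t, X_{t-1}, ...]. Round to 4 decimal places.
E[X_{t+1} \mid \mathcal F_t] = -3.9310

For an AR(p) model X_t = c + sum_i phi_i X_{t-i} + eps_t, the
one-step-ahead conditional mean is
  E[X_{t+1} | X_t, ...] = c + sum_i phi_i X_{t+1-i}.
Substitute known values:
  E[X_{t+1} | ...] = (0.106) * (-1) + (-0.765) * (5)
                   = -3.9310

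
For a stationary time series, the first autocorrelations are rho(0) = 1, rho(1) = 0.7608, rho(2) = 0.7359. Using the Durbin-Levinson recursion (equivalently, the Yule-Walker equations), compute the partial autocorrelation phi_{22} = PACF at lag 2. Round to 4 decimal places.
\phi_{22} = 0.3730

The PACF at lag k is phi_{kk}, the last component of the solution
to the Yule-Walker system G_k phi = r_k where
  (G_k)_{ij} = rho(|i - j|), (r_k)_i = rho(i), i,j = 1..k.
Equivalently, Durbin-Levinson gives phi_{kk} iteratively:
  phi_{11} = rho(1)
  phi_{kk} = [rho(k) - sum_{j=1..k-1} phi_{k-1,j} rho(k-j)]
            / [1 - sum_{j=1..k-1} phi_{k-1,j} rho(j)],
  phi_{k,j} = phi_{k-1,j} - phi_{kk} phi_{k-1,k-j},  j = 1..k-1.
Step k = 1:
  phi_11 = rho(1) = 0.7608.
Step k = 2:
  phi_22 = [rho(2) - phi_11 rho(1)] / [1 - phi_11 rho(1)] = [0.7359 - (0.7608)(0.7608)] / [1 - (0.7608)(0.7608)]
         = 0.15708336 / 0.42118336 = 0.373.
Therefore phi_{22} = 0.3730.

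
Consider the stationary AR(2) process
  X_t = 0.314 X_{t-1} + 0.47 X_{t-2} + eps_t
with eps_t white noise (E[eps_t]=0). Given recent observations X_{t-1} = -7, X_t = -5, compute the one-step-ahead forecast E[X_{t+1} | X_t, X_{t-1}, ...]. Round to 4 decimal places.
E[X_{t+1} \mid \mathcal F_t] = -4.8600

For an AR(p) model X_t = c + sum_i phi_i X_{t-i} + eps_t, the
one-step-ahead conditional mean is
  E[X_{t+1} | X_t, ...] = c + sum_i phi_i X_{t+1-i}.
Substitute known values:
  E[X_{t+1} | ...] = (0.314) * (-5) + (0.47) * (-7)
                   = -4.8600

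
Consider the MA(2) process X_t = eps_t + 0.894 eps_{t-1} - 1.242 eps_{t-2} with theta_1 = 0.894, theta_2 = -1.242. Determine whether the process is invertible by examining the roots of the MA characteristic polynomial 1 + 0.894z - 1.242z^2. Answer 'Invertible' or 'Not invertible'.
\text{Not invertible}

The MA(q) characteristic polynomial is P(z) = 1 + 0.894z - 1.242z^2.
Invertibility requires all roots to lie outside the unit circle, i.e. |z| > 1 for every root.
Set 1 + (0.894) z + (-1.242) z^2 = 0, i.e. a z^2 + b z + c = 0 with a = -1.242, b = 0.894, c = 1.
Discriminant D = b^2 - 4ac = (0.894)^2 - 4*(-1.242)*1 = 0.799236 - (-4.968) = 5.767236.
D >= 0, so the roots are real: z = (-b +/- sqrt(D)) / (2a) = (-0.894 +/- 2.401507) / (-2.484).
  z_1 = (-0.894 + 2.401507) / (-2.484) = -0.6069,   |z_1| = 0.6069.
  z_2 = (-0.894 - 2.401507) / (-2.484) = 1.3267,   |z_2| = 1.3267.
Moduli of all roots: 0.6069, 1.3267.
All moduli strictly greater than 1? No.
Verdict: Not invertible.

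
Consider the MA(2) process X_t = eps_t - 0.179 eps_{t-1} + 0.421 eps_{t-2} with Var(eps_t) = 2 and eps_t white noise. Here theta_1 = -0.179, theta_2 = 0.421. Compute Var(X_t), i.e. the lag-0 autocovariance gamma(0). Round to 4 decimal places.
\gamma(0) = 2.4186

For an MA(q) process X_t = eps_t + sum_i theta_i eps_{t-i} with
Var(eps_t) = sigma^2, the variance is
  gamma(0) = sigma^2 * (1 + sum_i theta_i^2).
  sum_i theta_i^2 = (-0.179)^2 + (0.421)^2 = 0.032041 + 0.177241 = 0.209282.
  gamma(0) = 2 * (1 + 0.209282) = 2 * 1.209282 = 2.418564, which rounds to 2.4186.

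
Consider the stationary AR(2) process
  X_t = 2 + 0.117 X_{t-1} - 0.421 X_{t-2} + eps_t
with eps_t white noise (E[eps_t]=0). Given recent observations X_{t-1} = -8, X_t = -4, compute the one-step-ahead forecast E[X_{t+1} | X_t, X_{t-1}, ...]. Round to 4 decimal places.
E[X_{t+1} \mid \mathcal F_t] = 4.9000

For an AR(p) model X_t = c + sum_i phi_i X_{t-i} + eps_t, the
one-step-ahead conditional mean is
  E[X_{t+1} | X_t, ...] = c + sum_i phi_i X_{t+1-i}.
Substitute known values:
  E[X_{t+1} | ...] = 2 + (0.117) * (-4) + (-0.421) * (-8)
                   = 4.9000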